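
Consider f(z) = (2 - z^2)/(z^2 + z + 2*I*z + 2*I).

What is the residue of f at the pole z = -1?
Write f(z) = P(z)/Q(z) with P(z) = 2 - z^2 and Q(z) = z^2 + z + 2*I*z + 2*I.
The denominator factors as Q(z) = (z + 1)*(z + 2*I), so z = -1 is a simple zero of Q and P is analytic there; z = -1 is therefore a simple pole and
  Res(f, z₀) = P(z₀)/Q'(z₀).

Q'(z) = 2*z + 1 + 2*I, so Q'(-1) = -1 + 2*I.
P(-1) = 1.

Res(f, -1) = (1)/(-1 + 2*I) = -1/5 - 2*I/5

Final answer: -1/5 - 2*I/5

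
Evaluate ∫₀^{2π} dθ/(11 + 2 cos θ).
Let J = ∫₀^{2π} dθ/(11 + 2 cos θ).
Put z = e^{iθ}: then cos θ = (z + 1/z)/2, dθ = dz/(iz), and z runs once counterclockwise around |z| = 1:
  J = ∮_{|z|=1} 1/(11 + 2*(z + 1/z)/2) · dz/(iz) = (2/i) ∮_{|z|=1} dz/(2*z^2 + 22*z + 2).
The roots of 2*z^2 + 22*z + 2 are z = (-11 ± sqrt(11^2 - 2^2))/2, with sqrt(117) = 3*sqrt(13); their product is 1, so only z₊ = -11/2 + 3*sqrt(13)/2 lies inside the unit circle (z₋ = -11/2 - 3*sqrt(13)/2 lies outside).
z₊ is a simple zero of q(z) = 2*z^2 + 22*z + 2, so Res(1/q, z₊) = 1/q'(z₊) with q'(z) = 4*z + 22; and q'(z₊) = 2*(z₊ - z₋) = 6*sqrt(13).
Therefore J = (2/i) · 2πi · 1/(6*sqrt(13)) = 2*pi/(3*sqrt(13)) = 2*sqrt(13)*pi/39

Final answer: 2*sqrt(13)*pi/39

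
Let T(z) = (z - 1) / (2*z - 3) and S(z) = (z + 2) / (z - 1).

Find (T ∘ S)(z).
(T ∘ S)(z) = T(S(z)) = ((1)*S(z) + (-1))/((2)*S(z) + (-3)). Multiply numerator and denominator by z - 1:
  numerator:   (1)*(z + 2) + (-1)*(z - 1) = 3
  denominator: (2)*(z + 2) + (-3)*(z - 1) = -z + 7
(T ∘ S)(z) = 3/(-z + 7) = -3/(z - 7)

Final answer: -3/(z - 7)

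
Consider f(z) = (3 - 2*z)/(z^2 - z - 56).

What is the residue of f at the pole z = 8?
Write f(z) = P(z)/Q(z) with P(z) = 3 - 2*z and Q(z) = z^2 - z - 56.
The denominator factors as Q(z) = (z + 7)*(z - 8), so z = 8 is a simple zero of Q and P is analytic there; z = 8 is therefore a simple pole and
  Res(f, z₀) = P(z₀)/Q'(z₀).

Q'(z) = 2*z - 1, so Q'(8) = 15.
P(8) = -13.

Res(f, 8) = (-13)/(15) = -13/15

Final answer: -13/15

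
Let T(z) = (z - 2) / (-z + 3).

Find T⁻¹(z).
Set w = T(z) = (z - 2) / (-z + 3) and solve for z:
  w*(-z + 3) = z - 2
  3*w + z*(-w - 1) + 2 = 0
  z*(-w - 1) = -3*w - 2
  z = (3*w + 2)/(w + 1)
Renaming the variable, T⁻¹(z) = (3*z + 2)/(z + 1).
(Check: ad - bc = 1 ≠ 0, so T is invertible.)

Final answer: (3*z + 2)/(z + 1)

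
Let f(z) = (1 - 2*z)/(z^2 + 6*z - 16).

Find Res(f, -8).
Write f(z) = P(z)/Q(z) with P(z) = 1 - 2*z and Q(z) = z^2 + 6*z - 16.
The denominator factors as Q(z) = (z + 8)*(z - 2), so z = -8 is a simple zero of Q and P is analytic there; z = -8 is therefore a simple pole and
  Res(f, z₀) = P(z₀)/Q'(z₀).

Q'(z) = 2*z + 6, so Q'(-8) = -10.
P(-8) = 17.

Res(f, -8) = (17)/(-10) = -17/10

Final answer: -17/10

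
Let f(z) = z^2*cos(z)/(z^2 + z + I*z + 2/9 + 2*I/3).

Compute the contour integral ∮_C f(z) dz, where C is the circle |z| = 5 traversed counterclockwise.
By the residue theorem, ∮_C f(z) dz = 2πi · (sum of the residues of f at the poles inside |z| = 5).

The denominator factors as (z + 2/3)*(z + 1/3 + I), so the singularities of f are simple poles at z = -2/3, z = -1/3 - I.
  |-2/3|² = 4/9 < 25 = 5², so this pole is inside the contour.
  |-1/3 - I|² = 10/9 < 25 = 5², so this pole is inside the contour.

With P(z) = z^2*cos(z) and Q(z) = z^2 + z + I*z + 2/9 + 2*I/3, each pole is simple, so Res(f, z₀) = P(z₀)/Q'(z₀) with Q'(z) = 2*z + 1 + I.
  Res(f, -2/3) = P(-2/3)/Q'(-2/3) = (4*cos(2/3)/9)/(-1/3 + I) = (-2/15 - 2*I/5)*cos(2/3)
  Res(f, -1/3 - I) = P(-1/3 - I)/Q'(-1/3 - I) = ((-8/9 + 2*I/3)*cos(1/3 + I))/(1/3 - I) = (-13/15 - 3*I/5)*cos(1/3 + I)

Sum of residues inside C: (-13/15 - 3*I/5)*cos(1/3 + I) + (-2/15 - 2*I/5)*cos(2/3)
∮_C f(z) dz = 2πi · ((-13/15 - 3*I/5)*cos(1/3 + I) + (-2/15 - 2*I/5)*cos(2/3)) = pi*(6/5 - 26*I/15)*cos(1/3 + I) + pi*(4/5 - 4*I/15)*cos(2/3)

Final answer: pi*(6/5 - 26*I/15)*cos(1/3 + I) + pi*(4/5 - 4*I/15)*cos(2/3)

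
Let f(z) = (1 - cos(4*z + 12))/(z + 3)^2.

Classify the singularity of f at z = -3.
removable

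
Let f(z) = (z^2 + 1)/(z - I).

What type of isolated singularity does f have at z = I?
removable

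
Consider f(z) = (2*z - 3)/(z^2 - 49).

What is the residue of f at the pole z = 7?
11/14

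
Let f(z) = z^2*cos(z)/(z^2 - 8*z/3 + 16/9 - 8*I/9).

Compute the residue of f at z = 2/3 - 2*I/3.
Write f(z) = P(z)/Q(z) with P(z) = z^2*cos(z) and Q(z) = z^2 - 8*z/3 + 16/9 - 8*I/9.
The denominator factors as Q(z) = (z - 2/3 + 2*I/3)*(z - 2 - 2*I/3), so z = 2/3 - 2*I/3 is a simple zero of Q and P is analytic there; z = 2/3 - 2*I/3 is therefore a simple pole and
  Res(f, z₀) = P(z₀)/Q'(z₀).

Q'(z) = 2*z - 8/3, so Q'(2/3 - 2*I/3) = -4/3 - 4*I/3.
P(2/3 - 2*I/3) = -8*I*cos(2/3 - 2*I/3)/9.

Res(f, 2/3 - 2*I/3) = (-8*I*cos(2/3 - 2*I/3)/9)/(-4/3 - 4*I/3) = (1/3 + I/3)*cos(2/3 - 2*I/3)

Final answer: (1/3 + I/3)*cos(2/3 - 2*I/3)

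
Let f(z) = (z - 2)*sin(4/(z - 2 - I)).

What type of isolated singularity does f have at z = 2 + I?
Let u = z - 2 - I. Then
  sin(4/u) = Σ_{k≥0} (-1)^k (4)^(2k+1)/((2k+1)!·u^(2k+1)) = 4/u - 32/(3*u^3) + 128/(15*u^5) + ...
which has infinitely many negative powers of u, so sin(4/(z - 2 - I)) has an essential singularity at z = 2 + I.
The extra factor z - 2 is a nonzero polynomial; if the product had at most a pole at z = 2 + I, dividing by that polynomial would leave sin(4/(z - 2 - I)) with at most a pole too — contradiction. (Equivalently, the product's Laurent series still has infinitely many negative powers.)
So the singularity is essential.

Final answer: essential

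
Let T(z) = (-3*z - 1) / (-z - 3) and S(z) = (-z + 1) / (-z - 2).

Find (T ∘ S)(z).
(T ∘ S)(z) = T(S(z)) = ((-3)*S(z) + (-1))/((-1)*S(z) + (-3)). Multiply numerator and denominator by -z - 2:
  numerator:   (-3)*(-z + 1) + (-1)*(-z - 2) = 4*z - 1
  denominator: (-1)*(-z + 1) + (-3)*(-z - 2) = 4*z + 5
(T ∘ S)(z) = (4*z - 1)/(4*z + 5)

Final answer: (4*z - 1)/(4*z + 5)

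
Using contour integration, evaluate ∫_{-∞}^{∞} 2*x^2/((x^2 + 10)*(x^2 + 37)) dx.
2*pi*(-sqrt(10) + sqrt(37))/27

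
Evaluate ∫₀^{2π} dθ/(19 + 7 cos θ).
Let J = ∫₀^{2π} dθ/(19 + 7 cos θ).
Put z = e^{iθ}: then cos θ = (z + 1/z)/2, dθ = dz/(iz), and z runs once counterclockwise around |z| = 1:
  J = ∮_{|z|=1} 1/(19 + 7*(z + 1/z)/2) · dz/(iz) = (2/i) ∮_{|z|=1} dz/(7*z^2 + 38*z + 7).
The roots of 7*z^2 + 38*z + 7 are z = (-19 ± sqrt(19^2 - 7^2))/7, with sqrt(312) = 2*sqrt(78); their product is 1, so only z₊ = -19/7 + 2*sqrt(78)/7 lies inside the unit circle (z₋ = -19/7 - 2*sqrt(78)/7 lies outside).
z₊ is a simple zero of q(z) = 7*z^2 + 38*z + 7, so Res(1/q, z₊) = 1/q'(z₊) with q'(z) = 14*z + 38; and q'(z₊) = 7*(z₊ - z₋) = 4*sqrt(78).
Therefore J = (2/i) · 2πi · 1/(4*sqrt(78)) = 2*pi/(2*sqrt(78)) = sqrt(78)*pi/78

Final answer: sqrt(78)*pi/78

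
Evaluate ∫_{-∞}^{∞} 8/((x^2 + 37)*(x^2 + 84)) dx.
Let f(z) = 8/((z^2 + 37)*(z^2 + 84)). The denominator has no real zeros and deg Q - deg P = 4 ≥ 2, so the integral of f over the upper semicircle |z| = R tends to 0 as R → ∞. Closing the contour in the upper half-plane,
  ∫_{-∞}^{∞} f(x) dx = 2πi · Σ Res(f, z_k)  over the poles with Im z_k > 0.

Zeros of the denominator: z^2 + 84 = 0 gives z = ±2*sqrt(21)*I; z^2 + 37 = 0 gives z = ±sqrt(37)*I.
Upper half-plane: z = 2*sqrt(21)*I, z = sqrt(37)*I (simple).

Each pole is a simple zero of Q(z) = z^4 + 121*z^2 + 3108, so Res(f, z₀) = P(z₀)/Q'(z₀) with P(z) = 8, Q'(z) = 4*z^3 + 242*z:
  Res(f, 2*sqrt(21)*I) = (8)/(-188*sqrt(21)*I) = 2*sqrt(21)*I/987
  Res(f, sqrt(37)*I) = (8)/(94*sqrt(37)*I) = -4*sqrt(37)*I/1739

Sum of residues: 2*I*(-42*sqrt(37) + 37*sqrt(21))/36519
∫_{-∞}^{∞} f(x) dx = 2πi · (2*I*(-42*sqrt(37) + 37*sqrt(21))/36519) = 4*pi*(-37*sqrt(21) + 42*sqrt(37))/36519

Final answer: 4*pi*(-37*sqrt(21) + 42*sqrt(37))/36519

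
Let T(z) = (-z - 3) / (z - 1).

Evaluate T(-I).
Substitute z = -I:
  numerator:   -(-I) - 3 = -3 + I
  denominator: (-I) - 1 = -1 - I
T(-I) = (-3 + I)/(-1 - I); multiplying numerator and denominator by the conjugate -1 + I gives (2 - 4*I)/2 = 1 - 2*I

Final answer: 1 - 2*I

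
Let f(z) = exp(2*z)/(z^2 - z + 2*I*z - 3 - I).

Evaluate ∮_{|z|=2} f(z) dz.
-2*I*pi*exp(-2 - 2*I)/3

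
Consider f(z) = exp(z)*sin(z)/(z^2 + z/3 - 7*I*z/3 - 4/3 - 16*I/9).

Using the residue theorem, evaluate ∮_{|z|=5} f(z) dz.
By the residue theorem, ∮_C f(z) dz = 2πi · (sum of the residues of f at the poles inside |z| = 5).

The denominator factors as (z - 2/3 - 2*I)*(z + 1 - I/3), so the singularities of f are simple poles at z = 2/3 + 2*I, z = -1 + I/3.
  |2/3 + 2*I|² = 40/9 < 25 = 5², so this pole is inside the contour.
  |-1 + I/3|² = 10/9 < 25 = 5², so this pole is inside the contour.

With P(z) = exp(z)*sin(z) and Q(z) = z^2 + z/3 - 7*I*z/3 - 4/3 - 16*I/9, each pole is simple, so Res(f, z₀) = P(z₀)/Q'(z₀) with Q'(z) = 2*z + 1/3 - 7*I/3.
  Res(f, 2/3 + 2*I) = P(2/3 + 2*I)/Q'(2/3 + 2*I) = (exp(2/3 + 2*I)*sin(2/3 + 2*I))/(5/3 + 5*I/3) = (3/10 - 3*I/10)*exp(2/3 + 2*I)*sin(2/3 + 2*I)
  Res(f, -1 + I/3) = P(-1 + I/3)/Q'(-1 + I/3) = (-exp(-1 + I/3)*sin(1 - I/3))/(-5/3 - 5*I/3) = (3/10 - 3*I/10)*exp(-1 + I/3)*sin(1 - I/3)

Sum of residues inside C: (3/10 - 3*I/10)*exp(-1 + I/3)*sin(1 - I/3) + (3/10 - 3*I/10)*exp(2/3 + 2*I)*sin(2/3 + 2*I)
∮_C f(z) dz = 2πi · ((3/10 - 3*I/10)*exp(-1 + I/3)*sin(1 - I/3) + (3/10 - 3*I/10)*exp(2/3 + 2*I)*sin(2/3 + 2*I)) = pi*(3/5 + 3*I/5)*exp(2/3 + 2*I)*sin(2/3 + 2*I) + pi*(3/5 + 3*I/5)*exp(-1 + I/3)*sin(1 - I/3)

Final answer: pi*(3/5 + 3*I/5)*exp(2/3 + 2*I)*sin(2/3 + 2*I) + pi*(3/5 + 3*I/5)*exp(-1 + I/3)*sin(1 - I/3)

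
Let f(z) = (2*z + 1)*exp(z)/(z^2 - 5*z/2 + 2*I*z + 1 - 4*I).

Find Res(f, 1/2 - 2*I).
Write f(z) = P(z)/Q(z) with P(z) = (2*z + 1)*exp(z) and Q(z) = z^2 - 5*z/2 + 2*I*z + 1 - 4*I.
The denominator factors as Q(z) = (z - 1/2 + 2*I)*(z - 2), so z = 1/2 - 2*I is a simple zero of Q and P is analytic there; z = 1/2 - 2*I is therefore a simple pole and
  Res(f, z₀) = P(z₀)/Q'(z₀).

Q'(z) = 2*z - 5/2 + 2*I, so Q'(1/2 - 2*I) = -3/2 - 2*I.
P(1/2 - 2*I) = (2 - 4*I)*exp(1/2 - 2*I).

Res(f, 1/2 - 2*I) = ((2 - 4*I)*exp(1/2 - 2*I))/(-3/2 - 2*I) = (4/5 + 8*I/5)*exp(1/2 - 2*I)

Final answer: (4/5 + 8*I/5)*exp(1/2 - 2*I)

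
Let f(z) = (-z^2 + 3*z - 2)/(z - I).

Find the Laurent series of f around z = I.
Put w = z - (I), i.e. z = w + I. The denominator is w, so it suffices to rewrite the numerator in powers of w.

P(z) = -z^2 + 3*z - 2
P(w + I) = -1 + 3*I + (3 - 2*I)*w - w^2

Dividing each term by w:
  f = (-1 + 3*I)/w + 3 - 2*I - w

Substituting back w = z - I:
  f(z) = (-1 + 3*I)/(z - I) + 3 - 2*I - (z - I)

The series is finite because the numerator is a polynomial; the negative powers form the principal part, and the coefficient of 1/(z - I) gives Res(f, I) = -1 + 3*I.

Final answer: (-1 + 3*I)/(z - I) + 3 - 2*I - (z - I)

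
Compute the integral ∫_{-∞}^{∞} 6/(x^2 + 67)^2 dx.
Let f(z) = 6/(z^2 + 67)^2. The denominator has no real zeros and deg Q - deg P = 4 ≥ 2, so the integral of f over the upper semicircle |z| = R tends to 0 as R → ∞. Closing the contour in the upper half-plane,
  ∫_{-∞}^{∞} f(x) dx = 2πi · Σ Res(f, z_k)  over the poles with Im z_k > 0.

Zeros of the denominator: z^2 + 67 = 0 gives z = ±sqrt(67)*I.
Upper half-plane: z = sqrt(67)*I (a pole of order 2).

Write f(z) = g(z)/(z - sqrt(67)*I)^2 with g(z) = 6/(z + sqrt(67)*I)^2. For a double pole, Res(f, z₀) = g'(z₀):
  g'(z) = -12/(z + sqrt(67)*I)^3
  Res(f, sqrt(67)*I) = g'(sqrt(67)*I) = -3*sqrt(67)*I/8978

∫_{-∞}^{∞} f(x) dx = 2πi · (-3*sqrt(67)*I/8978) = 3*sqrt(67)*pi/4489

Final answer: 3*sqrt(67)*pi/4489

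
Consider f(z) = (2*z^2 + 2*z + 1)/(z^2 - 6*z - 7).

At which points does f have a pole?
The singularities of f are the zeros of the denominator. Factoring,
  z^2 - 6*z - 7 = (z - 7)*(z + 1)
so the candidates are z = 7, z = -1.

Check the numerator P(z) = 2*z^2 + 2*z + 1 at each one:
  P(7) = 113 ≠ 0, so z = 7 is a (simple) pole.
  P(-1) = 1 ≠ 0, so z = -1 is a (simple) pole.

Poles of f: {-1, 7}

Final answer: {-1, 7}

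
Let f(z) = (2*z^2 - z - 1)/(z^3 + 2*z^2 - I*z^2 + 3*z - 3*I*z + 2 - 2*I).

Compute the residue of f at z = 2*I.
7/10 + 11*I/10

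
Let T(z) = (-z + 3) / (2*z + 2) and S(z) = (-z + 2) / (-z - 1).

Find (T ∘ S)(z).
(T ∘ S)(z) = T(S(z)) = ((-1)*S(z) + (3))/((2)*S(z) + (2)). Multiply numerator and denominator by -z - 1:
  numerator:   (-1)*(-z + 2) + (3)*(-z - 1) = -2*z - 5
  denominator: (2)*(-z + 2) + (2)*(-z - 1) = -4*z + 2
(T ∘ S)(z) = (-2*z - 5)/(-4*z + 2) = (2*z + 5)/(4*z - 2)

Final answer: (2*z + 5)/(4*z - 2)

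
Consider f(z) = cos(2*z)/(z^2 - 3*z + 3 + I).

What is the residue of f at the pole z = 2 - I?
(1/5 + 2*I/5)*cos(4 - 2*I)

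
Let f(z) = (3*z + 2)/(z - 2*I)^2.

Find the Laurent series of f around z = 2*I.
Put w = z - (2*I), i.e. z = w + 2*I. The denominator is w^2, so it suffices to rewrite the numerator in powers of w.

P(z) = 3*z + 2
P(w + 2*I) = 2 + 6*I + 3*w

Dividing each term by w^2:
  f = (2 + 6*I)/w^2 + 3/w

Substituting back w = z - 2*I:
  f(z) = (2 + 6*I)/(z - 2*I)^2 + 3/(z - 2*I)

The series is finite because the numerator is a polynomial; the negative powers form the principal part, and the coefficient of 1/(z - 2*I) gives Res(f, 2*I) = 3.

Final answer: (2 + 6*I)/(z - 2*I)^2 + 3/(z - 2*I)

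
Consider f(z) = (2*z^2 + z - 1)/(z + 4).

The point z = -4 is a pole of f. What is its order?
Factor the denominator:
  z + 4 = (z + 4)

The numerator P(z) = 2*z^2 + z - 1 has P(-4) = 27 ≠ 0, so no factor of (z + 4) cancels.
Near z = -4 we can therefore write f(z) = g(z)/(z + 4) with g analytic at -4 and g(-4) ≠ 0 (g is just the numerator).

Hence z = -4 is a pole of order 1.

Final answer: 1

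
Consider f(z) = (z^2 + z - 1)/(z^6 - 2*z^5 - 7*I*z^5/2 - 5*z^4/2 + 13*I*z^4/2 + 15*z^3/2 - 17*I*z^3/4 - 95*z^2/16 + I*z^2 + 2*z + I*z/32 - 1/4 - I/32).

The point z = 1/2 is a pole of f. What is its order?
Factor the denominator:
  z^6 - 2*z^5 - 7*I*z^5/2 - 5*z^4/2 + 13*I*z^4/2 + 15*z^3/2 - 17*I*z^3/4 - 95*z^2/16 + I*z^2 + 2*z + I*z/32 - 1/4 - I/32 = (z - 1/2)^4*(z + 1 - 3*I/2)*(z - 1 - 2*I)

The numerator P(z) = z^2 + z - 1 has P(1/2) = -1/4 ≠ 0, so no factor of (z - 1/2) cancels.
Near z = 1/2 we can therefore write f(z) = g(z)/(z - 1/2)^4 with g analytic at 1/2 and g(1/2) ≠ 0 (g is the numerator divided by the remaining denominator factors).

Hence z = 1/2 is a pole of order 4.

Final answer: 4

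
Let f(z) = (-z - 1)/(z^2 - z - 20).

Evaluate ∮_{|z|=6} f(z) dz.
By the residue theorem, ∮_C f(z) dz = 2πi · (sum of the residues of f at the poles inside |z| = 6).

The denominator factors as (z - 5)*(z + 4), so the singularities of f are simple poles at z = 5, z = -4.
  |5|² = 25 < 36 = 6², so this pole is inside the contour.
  |-4|² = 16 < 36 = 6², so this pole is inside the contour.

With P(z) = -z - 1 and Q(z) = z^2 - z - 20, each pole is simple, so Res(f, z₀) = P(z₀)/Q'(z₀) with Q'(z) = 2*z - 1.
  Res(f, 5) = P(5)/Q'(5) = (-6)/(9) = -2/3
  Res(f, -4) = P(-4)/Q'(-4) = (3)/(-9) = -1/3

Sum of residues inside C: -1
∮_C f(z) dz = 2πi · (-1) = -2*I*pi

Final answer: -2*I*pi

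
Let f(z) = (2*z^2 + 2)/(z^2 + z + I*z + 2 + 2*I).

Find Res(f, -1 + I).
-7/5 - I/5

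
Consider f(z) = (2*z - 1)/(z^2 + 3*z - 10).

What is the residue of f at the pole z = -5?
Write f(z) = P(z)/Q(z) with P(z) = 2*z - 1 and Q(z) = z^2 + 3*z - 10.
The denominator factors as Q(z) = (z + 5)*(z - 2), so z = -5 is a simple zero of Q and P is analytic there; z = -5 is therefore a simple pole and
  Res(f, z₀) = P(z₀)/Q'(z₀).

Q'(z) = 2*z + 3, so Q'(-5) = -7.
P(-5) = -11.

Res(f, -5) = (-11)/(-7) = 11/7

Final answer: 11/7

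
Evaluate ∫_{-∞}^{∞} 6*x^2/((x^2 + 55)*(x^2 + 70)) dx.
2*pi*(-sqrt(55) + sqrt(70))/5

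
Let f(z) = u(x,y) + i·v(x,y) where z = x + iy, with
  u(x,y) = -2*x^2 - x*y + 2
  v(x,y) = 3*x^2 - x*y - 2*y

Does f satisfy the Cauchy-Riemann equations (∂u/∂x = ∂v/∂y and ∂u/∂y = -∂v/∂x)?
∂u/∂x = -4*x - y
∂v/∂y = -x - 2
∂u/∂y = -x
∂v/∂x = 6*x - y
∂u/∂x ≠ ∂v/∂y and ∂u/∂y ≠ -∂v/∂x; the Cauchy-Riemann equations are not satisfied, so f is not analytic.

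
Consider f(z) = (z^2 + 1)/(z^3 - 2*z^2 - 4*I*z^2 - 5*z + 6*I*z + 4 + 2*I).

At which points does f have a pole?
The singularities of f are the zeros of the denominator. Factoring,
  z^3 - 2*z^2 - 4*I*z^2 - 5*z + 6*I*z + 4 + 2*I = (z - 2 - I)*(z - I)*(z - 2*I)
so the candidates are z = 2 + I, z = I, z = 2*I.

Check the numerator P(z) = z^2 + 1 at each one:
  P(2 + I) = 4 + 4*I ≠ 0, so z = 2 + I is a (simple) pole.
  P(I) = 0, so the factor (z - I) cancels and z = I is only a removable singularity, not a pole.
  P(2*I) = -3 ≠ 0, so z = 2*I is a (simple) pole.

Poles of f: {2*I, 2 + I}

Final answer: {2*I, 2 + I}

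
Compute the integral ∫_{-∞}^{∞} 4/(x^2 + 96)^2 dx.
Let f(z) = 4/(z^2 + 96)^2. The denominator has no real zeros and deg Q - deg P = 4 ≥ 2, so the integral of f over the upper semicircle |z| = R tends to 0 as R → ∞. Closing the contour in the upper half-plane,
  ∫_{-∞}^{∞} f(x) dx = 2πi · Σ Res(f, z_k)  over the poles with Im z_k > 0.

Zeros of the denominator: z^2 + 96 = 0 gives z = ±4*sqrt(6)*I.
Upper half-plane: z = 4*sqrt(6)*I (a pole of order 2).

Write f(z) = g(z)/(z - 4*sqrt(6)*I)^2 with g(z) = 4/(z + 4*sqrt(6)*I)^2. For a double pole, Res(f, z₀) = g'(z₀):
  g'(z) = -8/(z + 4*sqrt(6)*I)^3
  Res(f, 4*sqrt(6)*I) = g'(4*sqrt(6)*I) = -sqrt(6)*I/2304

∫_{-∞}^{∞} f(x) dx = 2πi · (-sqrt(6)*I/2304) = sqrt(6)*pi/1152

Final answer: sqrt(6)*pi/1152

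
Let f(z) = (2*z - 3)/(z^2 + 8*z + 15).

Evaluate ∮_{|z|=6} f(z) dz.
By the residue theorem, ∮_C f(z) dz = 2πi · (sum of the residues of f at the poles inside |z| = 6).

The denominator factors as (z + 5)*(z + 3), so the singularities of f are simple poles at z = -5, z = -3.
  |-5|² = 25 < 36 = 6², so this pole is inside the contour.
  |-3|² = 9 < 36 = 6², so this pole is inside the contour.

With P(z) = 2*z - 3 and Q(z) = z^2 + 8*z + 15, each pole is simple, so Res(f, z₀) = P(z₀)/Q'(z₀) with Q'(z) = 2*z + 8.
  Res(f, -5) = P(-5)/Q'(-5) = (-13)/(-2) = 13/2
  Res(f, -3) = P(-3)/Q'(-3) = (-9)/(2) = -9/2

Sum of residues inside C: 2
∮_C f(z) dz = 2πi · (2) = 4*I*pi

Final answer: 4*I*pi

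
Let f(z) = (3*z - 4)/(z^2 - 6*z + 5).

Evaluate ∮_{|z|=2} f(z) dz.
I*pi/2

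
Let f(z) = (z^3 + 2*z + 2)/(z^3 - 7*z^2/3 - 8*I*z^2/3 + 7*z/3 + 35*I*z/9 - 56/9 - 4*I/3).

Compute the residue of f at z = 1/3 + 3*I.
Write f(z) = P(z)/Q(z) with P(z) = z^3 + 2*z + 2 and Q(z) = z^3 - 7*z^2/3 - 8*I*z^2/3 + 7*z/3 + 35*I*z/9 - 56/9 - 4*I/3.
The denominator factors as Q(z) = (z - 1/3 - 3*I)*(z + I)*(z - 2 - 2*I/3), so z = 1/3 + 3*I is a simple zero of Q and P is analytic there; z = 1/3 + 3*I is therefore a simple pole and
  Res(f, z₀) = P(z₀)/Q'(z₀).

Q'(z) = 3*z^2 - 14*z/3 - 16*I*z/3 + 7/3 + 35*I/9, so Q'(1/3 + 3*I) = -89/9 - 53*I/9.
P(1/3 + 3*I) = -170/27 - 20*I.

Res(f, 1/3 + 3*I) = (-170/27 - 20*I)/(-89/9 - 53*I/9) = 4375/3219 + 3905*I/3219

Final answer: 4375/3219 + 3905*I/3219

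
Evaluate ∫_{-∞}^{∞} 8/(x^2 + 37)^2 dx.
Let f(z) = 8/(z^2 + 37)^2. The denominator has no real zeros and deg Q - deg P = 4 ≥ 2, so the integral of f over the upper semicircle |z| = R tends to 0 as R → ∞. Closing the contour in the upper half-plane,
  ∫_{-∞}^{∞} f(x) dx = 2πi · Σ Res(f, z_k)  over the poles with Im z_k > 0.

Zeros of the denominator: z^2 + 37 = 0 gives z = ±sqrt(37)*I.
Upper half-plane: z = sqrt(37)*I (a pole of order 2).

Write f(z) = g(z)/(z - sqrt(37)*I)^2 with g(z) = 8/(z + sqrt(37)*I)^2. For a double pole, Res(f, z₀) = g'(z₀):
  g'(z) = -16/(z + sqrt(37)*I)^3
  Res(f, sqrt(37)*I) = g'(sqrt(37)*I) = -2*sqrt(37)*I/1369

∫_{-∞}^{∞} f(x) dx = 2πi · (-2*sqrt(37)*I/1369) = 4*sqrt(37)*pi/1369

Final answer: 4*sqrt(37)*pi/1369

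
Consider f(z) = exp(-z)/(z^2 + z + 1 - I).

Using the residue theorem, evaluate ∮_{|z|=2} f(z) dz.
By the residue theorem, ∮_C f(z) dz = 2πi · (sum of the residues of f at the poles inside |z| = 2).

The denominator factors as (z + 1 + I)*(z - I), so the singularities of f are simple poles at z = -1 - I, z = I.
  |-1 - I|² = 2 < 4 = 2², so this pole is inside the contour.
  |I|² = 1 < 4 = 2², so this pole is inside the contour.

With P(z) = exp(-z) and Q(z) = z^2 + z + 1 - I, each pole is simple, so Res(f, z₀) = P(z₀)/Q'(z₀) with Q'(z) = 2*z + 1.
  Res(f, -1 - I) = P(-1 - I)/Q'(-1 - I) = (exp(1 + I))/(-1 - 2*I) = (-1/5 + 2*I/5)*exp(1 + I)
  Res(f, I) = P(I)/Q'(I) = (exp(-I))/(1 + 2*I) = (1/5 - 2*I/5)*exp(-I)

Sum of residues inside C: (1/5 - 2*I/5)*exp(-I) + (-1/5 + 2*I/5)*exp(1 + I)
∮_C f(z) dz = 2πi · ((1/5 - 2*I/5)*exp(-I) + (-1/5 + 2*I/5)*exp(1 + I)) = pi*(-4/5 - 2*I/5)*exp(1 + I) + pi*(4/5 + 2*I/5)*exp(-I)

Final answer: pi*(-4/5 - 2*I/5)*exp(1 + I) + pi*(4/5 + 2*I/5)*exp(-I)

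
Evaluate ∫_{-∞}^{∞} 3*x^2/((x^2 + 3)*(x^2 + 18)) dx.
pi*(-sqrt(3) + 3*sqrt(2))/5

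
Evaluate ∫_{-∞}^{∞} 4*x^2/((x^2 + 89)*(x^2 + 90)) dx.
Let f(z) = 4*z^2/((z^2 + 89)*(z^2 + 90)). The denominator has no real zeros and deg Q - deg P = 2 ≥ 2, so the integral of f over the upper semicircle |z| = R tends to 0 as R → ∞. Closing the contour in the upper half-plane,
  ∫_{-∞}^{∞} f(x) dx = 2πi · Σ Res(f, z_k)  over the poles with Im z_k > 0.

Zeros of the denominator: z^2 + 89 = 0 gives z = ±sqrt(89)*I; z^2 + 90 = 0 gives z = ±3*sqrt(10)*I.
Upper half-plane: z = 3*sqrt(10)*I, z = sqrt(89)*I (simple).

Each pole is a simple zero of Q(z) = z^4 + 179*z^2 + 8010, so Res(f, z₀) = P(z₀)/Q'(z₀) with P(z) = 4*z^2, Q'(z) = 4*z^3 + 358*z:
  Res(f, 3*sqrt(10)*I) = (-360)/(-6*sqrt(10)*I) = -6*sqrt(10)*I
  Res(f, sqrt(89)*I) = (-356)/(2*sqrt(89)*I) = 2*sqrt(89)*I

Sum of residues: 2*I*(-3*sqrt(10) + sqrt(89))
∫_{-∞}^{∞} f(x) dx = 2πi · (2*I*(-3*sqrt(10) + sqrt(89))) = 4*pi*(-sqrt(89) + 3*sqrt(10))

Final answer: 4*pi*(-sqrt(89) + 3*sqrt(10))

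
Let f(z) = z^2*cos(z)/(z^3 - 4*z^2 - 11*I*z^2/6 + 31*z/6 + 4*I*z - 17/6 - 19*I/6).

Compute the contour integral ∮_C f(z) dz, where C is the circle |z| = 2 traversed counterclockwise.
pi*(-504/1025 - 548*I/1025)*cos(1 - 2*I/3) + pi*(-24/25 - 48*I/25)*cos(1 + I)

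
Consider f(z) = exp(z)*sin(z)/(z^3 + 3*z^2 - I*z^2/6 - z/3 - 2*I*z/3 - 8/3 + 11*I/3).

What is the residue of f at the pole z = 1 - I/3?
Write f(z) = P(z)/Q(z) with P(z) = exp(z)*sin(z) and Q(z) = z^3 + 3*z^2 - I*z^2/6 - z/3 - 2*I*z/3 - 8/3 + 11*I/3.
The denominator factors as Q(z) = (z + 3 + I/2)*(z + 1 - I)*(z - 1 + I/3), so z = 1 - I/3 is a simple zero of Q and P is analytic there; z = 1 - I/3 is therefore a simple pole and
  Res(f, z₀) = P(z₀)/Q'(z₀).

Q'(z) = 3*z^2 + 6*z - I*z/3 - 1/3 - 2*I/3, so Q'(1 - I/3) = 74/9 - 5*I.
P(1 - I/3) = exp(1 - I/3)*sin(1 - I/3).

Res(f, 1 - I/3) = (exp(1 - I/3)*sin(1 - I/3))/(74/9 - 5*I) = (666/7501 + 405*I/7501)*exp(1 - I/3)*sin(1 - I/3)

Final answer: (666/7501 + 405*I/7501)*exp(1 - I/3)*sin(1 - I/3)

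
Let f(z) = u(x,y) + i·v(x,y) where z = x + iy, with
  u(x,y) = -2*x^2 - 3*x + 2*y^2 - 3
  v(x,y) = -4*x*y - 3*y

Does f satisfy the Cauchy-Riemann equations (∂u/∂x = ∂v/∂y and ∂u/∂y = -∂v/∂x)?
∂u/∂x = -4*x - 3
∂v/∂y = -4*x - 3
∂u/∂y = 4*y
∂v/∂x = -4*y
∂u/∂x = ∂v/∂y and ∂u/∂y = -∂v/∂x hold identically; f is analytic.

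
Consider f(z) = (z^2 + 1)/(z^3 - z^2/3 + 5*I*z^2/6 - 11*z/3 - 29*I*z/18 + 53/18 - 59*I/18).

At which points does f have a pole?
{-2 - I/3, 1/3 - I, 2 + I/2}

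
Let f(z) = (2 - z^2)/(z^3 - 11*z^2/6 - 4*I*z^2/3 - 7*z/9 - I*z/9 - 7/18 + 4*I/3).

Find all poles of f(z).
The singularities of f are the zeros of the denominator. Factoring,
  z^3 - 11*z^2/6 - 4*I*z^2/3 - 7*z/9 - I*z/9 - 7/18 + 4*I/3 = (z - 2 - I)*(z + 2/3 + I/3)*(z - 1/2 - 2*I/3)
so the candidates are z = 2 + I, z = -2/3 - I/3, z = 1/2 + 2*I/3.

Check the numerator P(z) = 2 - z^2 at each one:
  P(2 + I) = -1 - 4*I ≠ 0, so z = 2 + I is a (simple) pole.
  P(-2/3 - I/3) = 5/3 - 4*I/9 ≠ 0, so z = -2/3 - I/3 is a (simple) pole.
  P(1/2 + 2*I/3) = 79/36 - 2*I/3 ≠ 0, so z = 1/2 + 2*I/3 is a (simple) pole.

Poles of f: {-2/3 - I/3, 1/2 + 2*I/3, 2 + I}

Final answer: {-2/3 - I/3, 1/2 + 2*I/3, 2 + I}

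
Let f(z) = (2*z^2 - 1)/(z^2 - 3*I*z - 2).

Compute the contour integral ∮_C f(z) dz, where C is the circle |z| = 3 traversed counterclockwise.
By the residue theorem, ∮_C f(z) dz = 2πi · (sum of the residues of f at the poles inside |z| = 3).

The denominator factors as (z - I)*(z - 2*I), so the singularities of f are simple poles at z = I, z = 2*I.
  |I|² = 1 < 9 = 3², so this pole is inside the contour.
  |2*I|² = 4 < 9 = 3², so this pole is inside the contour.

With P(z) = 2*z^2 - 1 and Q(z) = z^2 - 3*I*z - 2, each pole is simple, so Res(f, z₀) = P(z₀)/Q'(z₀) with Q'(z) = 2*z - 3*I.
  Res(f, I) = P(I)/Q'(I) = (-3)/(-I) = -3*I
  Res(f, 2*I) = P(2*I)/Q'(2*I) = (-9)/(I) = 9*I

Sum of residues inside C: 6*I
∮_C f(z) dz = 2πi · (6*I) = -12*pi

Final answer: -12*pi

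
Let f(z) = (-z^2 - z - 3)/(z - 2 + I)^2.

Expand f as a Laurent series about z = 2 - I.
(-8 + 5*I)/(z - 2 + I)^2 + (-5 + 2*I)/(z - 2 + I) - 1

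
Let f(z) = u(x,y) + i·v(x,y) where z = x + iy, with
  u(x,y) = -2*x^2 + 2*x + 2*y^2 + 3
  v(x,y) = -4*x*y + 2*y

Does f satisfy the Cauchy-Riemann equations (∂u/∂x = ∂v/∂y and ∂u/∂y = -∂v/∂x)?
∂u/∂x = 2 - 4*x
∂v/∂y = 2 - 4*x
∂u/∂y = 4*y
∂v/∂x = -4*y
∂u/∂x = ∂v/∂y and ∂u/∂y = -∂v/∂x hold identically; f is analytic.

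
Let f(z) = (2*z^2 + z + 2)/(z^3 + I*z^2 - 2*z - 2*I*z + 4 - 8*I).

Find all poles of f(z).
The singularities of f are the zeros of the denominator. Factoring,
  z^3 + I*z^2 - 2*z - 2*I*z + 4 - 8*I = (z + 2*I)*(z + 2)*(z - 2 - I)
so the candidates are z = -2*I, z = -2, z = 2 + I.

Check the numerator P(z) = 2*z^2 + z + 2 at each one:
  P(-2*I) = -6 - 2*I ≠ 0, so z = -2*I is a (simple) pole.
  P(-2) = 8 ≠ 0, so z = -2 is a (simple) pole.
  P(2 + I) = 10 + 9*I ≠ 0, so z = 2 + I is a (simple) pole.

Poles of f: {-2, -2*I, 2 + I}

Final answer: {-2, -2*I, 2 + I}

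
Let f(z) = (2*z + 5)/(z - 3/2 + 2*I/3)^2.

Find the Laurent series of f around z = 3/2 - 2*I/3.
Put w = z - (3/2 - 2*I/3), i.e. z = w + 3/2 - 2*I/3. The denominator is w^2, so it suffices to rewrite the numerator in powers of w.

P(z) = 2*z + 5
P(w + 3/2 - 2*I/3) = 8 - 4*I/3 + 2*w

Dividing each term by w^2:
  f = (8 - 4*I/3)/w^2 + 2/w

Substituting back w = z - 3/2 + 2*I/3:
  f(z) = (8 - 4*I/3)/(z - 3/2 + 2*I/3)^2 + 2/(z - 3/2 + 2*I/3)

The series is finite because the numerator is a polynomial; the negative powers form the principal part, and the coefficient of 1/(z - 3/2 + 2*I/3) gives Res(f, 3/2 - 2*I/3) = 2.

Final answer: (8 - 4*I/3)/(z - 3/2 + 2*I/3)^2 + 2/(z - 3/2 + 2*I/3)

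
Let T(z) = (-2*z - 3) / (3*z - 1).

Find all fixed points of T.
T(z) = z means -2*z - 3 = z*(3*z - 1), i.e.
  3*z^2 + z + 3 = 0.
Discriminant: (1)^2 - 4*(3)*(3) = -35, so the roots are complex conjugates.
  z = (-1 ± I*sqrt(35))/(2*(3))
Fixed points: {-1/6 - sqrt(35)*I/6, -1/6 + sqrt(35)*I/6}

Final answer: {-1/6 - sqrt(35)*I/6, -1/6 + sqrt(35)*I/6}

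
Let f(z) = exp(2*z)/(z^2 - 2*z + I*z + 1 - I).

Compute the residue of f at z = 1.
Write f(z) = P(z)/Q(z) with P(z) = exp(2*z) and Q(z) = z^2 - 2*z + I*z + 1 - I.
The denominator factors as Q(z) = (z - 1)*(z - 1 + I), so z = 1 is a simple zero of Q and P is analytic there; z = 1 is therefore a simple pole and
  Res(f, z₀) = P(z₀)/Q'(z₀).

Q'(z) = 2*z - 2 + I, so Q'(1) = I.
P(1) = exp(2).

Res(f, 1) = (exp(2))/(I) = -I*exp(2)

Final answer: -I*exp(2)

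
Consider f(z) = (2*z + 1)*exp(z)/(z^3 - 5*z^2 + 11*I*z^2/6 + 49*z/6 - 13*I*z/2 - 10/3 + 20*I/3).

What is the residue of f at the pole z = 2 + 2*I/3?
Write f(z) = P(z)/Q(z) with P(z) = (2*z + 1)*exp(z) and Q(z) = z^3 - 5*z^2 + 11*I*z^2/6 + 49*z/6 - 13*I*z/2 - 10/3 + 20*I/3.
The denominator factors as Q(z) = (z - 1 + I)*(z - 2 - 2*I/3)*(z - 2 + 3*I/2), so z = 2 + 2*I/3 is a simple zero of Q and P is analytic there; z = 2 + 2*I/3 is therefore a simple pole and
  Res(f, z₀) = P(z₀)/Q'(z₀).

Q'(z) = 3*z^2 - 10*z + 11*I*z/3 + 49/6 - 13*I/2, so Q'(2 + 2*I/3) = -65/18 + 13*I/6.
P(2 + 2*I/3) = (5 + 4*I/3)*exp(2 + 2*I/3).

Res(f, 2 + 2*I/3) = ((5 + 4*I/3)*exp(2 + 2*I/3))/(-65/18 + 13*I/6) = (-189/221 - 15*I/17)*exp(2 + 2*I/3)

Final answer: (-189/221 - 15*I/17)*exp(2 + 2*I/3)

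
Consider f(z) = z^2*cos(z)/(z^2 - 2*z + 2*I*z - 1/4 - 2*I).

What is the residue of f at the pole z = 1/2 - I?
(3/4 + I)*cos(1/2 - I)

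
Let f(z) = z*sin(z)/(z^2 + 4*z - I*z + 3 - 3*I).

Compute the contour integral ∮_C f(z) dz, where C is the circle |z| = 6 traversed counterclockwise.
By the residue theorem, ∮_C f(z) dz = 2πi · (sum of the residues of f at the poles inside |z| = 6).

The denominator factors as (z + 3)*(z + 1 - I), so the singularities of f are simple poles at z = -3, z = -1 + I.
  |-3|² = 9 < 36 = 6², so this pole is inside the contour.
  |-1 + I|² = 2 < 36 = 6², so this pole is inside the contour.

With P(z) = z*sin(z) and Q(z) = z^2 + 4*z - I*z + 3 - 3*I, each pole is simple, so Res(f, z₀) = P(z₀)/Q'(z₀) with Q'(z) = 2*z + 4 - I.
  Res(f, -3) = P(-3)/Q'(-3) = (3*sin(3))/(-2 - I) = (-6/5 + 3*I/5)*sin(3)
  Res(f, -1 + I) = P(-1 + I)/Q'(-1 + I) = ((1 - I)*sin(1 - I))/(2 + I) = (1/5 - 3*I/5)*sin(1 - I)

Sum of residues inside C: (1/5 - 3*I/5)*sin(1 - I) + (-6/5 + 3*I/5)*sin(3)
∮_C f(z) dz = 2πi · ((1/5 - 3*I/5)*sin(1 - I) + (-6/5 + 3*I/5)*sin(3)) = pi*(-6/5 - 12*I/5)*sin(3) + pi*(6/5 + 2*I/5)*sin(1 - I)

Final answer: pi*(-6/5 - 12*I/5)*sin(3) + pi*(6/5 + 2*I/5)*sin(1 - I)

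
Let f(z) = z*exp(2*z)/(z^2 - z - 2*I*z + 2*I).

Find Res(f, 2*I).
Write f(z) = P(z)/Q(z) with P(z) = z*exp(2*z) and Q(z) = z^2 - z - 2*I*z + 2*I.
The denominator factors as Q(z) = (z - 2*I)*(z - 1), so z = 2*I is a simple zero of Q and P is analytic there; z = 2*I is therefore a simple pole and
  Res(f, z₀) = P(z₀)/Q'(z₀).

Q'(z) = 2*z - 1 - 2*I, so Q'(2*I) = -1 + 2*I.
P(2*I) = 2*I*exp(4*I).

Res(f, 2*I) = (2*I*exp(4*I))/(-1 + 2*I) = (4/5 - 2*I/5)*exp(4*I)

Final answer: (4/5 - 2*I/5)*exp(4*I)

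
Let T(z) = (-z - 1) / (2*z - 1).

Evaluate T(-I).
-1/5 - 3*I/5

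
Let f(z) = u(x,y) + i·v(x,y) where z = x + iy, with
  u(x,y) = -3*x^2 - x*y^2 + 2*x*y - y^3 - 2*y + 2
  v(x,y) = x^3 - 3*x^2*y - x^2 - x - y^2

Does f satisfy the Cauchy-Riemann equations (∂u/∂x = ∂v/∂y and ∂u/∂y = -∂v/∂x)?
∂u/∂x = -6*x - y^2 + 2*y
∂v/∂y = -3*x^2 - 2*y
∂u/∂y = -2*x*y + 2*x - 3*y^2 - 2
∂v/∂x = 3*x^2 - 6*x*y - 2*x - 1
∂u/∂x ≠ ∂v/∂y and ∂u/∂y ≠ -∂v/∂x; the Cauchy-Riemann equations are not satisfied, so f is not analytic.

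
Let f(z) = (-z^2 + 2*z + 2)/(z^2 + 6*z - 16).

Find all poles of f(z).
The singularities of f are the zeros of the denominator. Factoring,
  z^2 + 6*z - 16 = (z - 2)*(z + 8)
so the candidates are z = 2, z = -8.

Check the numerator P(z) = -z^2 + 2*z + 2 at each one:
  P(2) = 2 ≠ 0, so z = 2 is a (simple) pole.
  P(-8) = -78 ≠ 0, so z = -8 is a (simple) pole.

Poles of f: {-8, 2}

Final answer: {-8, 2}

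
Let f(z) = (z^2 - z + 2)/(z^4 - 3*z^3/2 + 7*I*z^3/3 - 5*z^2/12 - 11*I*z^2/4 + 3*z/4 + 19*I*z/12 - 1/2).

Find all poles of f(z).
{-3*I/2, -I/3, 1/2 + I/2, 1 - I}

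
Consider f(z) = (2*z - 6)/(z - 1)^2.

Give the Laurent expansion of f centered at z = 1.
Put w = z - (1), i.e. z = w + 1. The denominator is w^2, so it suffices to rewrite the numerator in powers of w.

P(z) = 2*z - 6
P(w + 1) = -4 + 2*w

Dividing each term by w^2:
  f = -4/w^2 + 2/w

Substituting back w = z - 1:
  f(z) = -4/(z - 1)^2 + 2/(z - 1)

The series is finite because the numerator is a polynomial; the negative powers form the principal part, and the coefficient of 1/(z - 1) gives Res(f, 1) = 2.

Final answer: -4/(z - 1)^2 + 2/(z - 1)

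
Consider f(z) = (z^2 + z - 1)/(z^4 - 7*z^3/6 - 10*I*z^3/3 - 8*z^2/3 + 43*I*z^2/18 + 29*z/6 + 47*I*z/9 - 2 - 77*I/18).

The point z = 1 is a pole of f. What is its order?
Factor the denominator:
  z^4 - 7*z^3/6 - 10*I*z^3/3 - 8*z^2/3 + 43*I*z^2/18 + 29*z/6 + 47*I*z/9 - 2 - 77*I/18 = (z - 1)^2*(z + 3/2 - I/3)*(z - 2/3 - 3*I)

The numerator P(z) = z^2 + z - 1 has P(1) = 1 ≠ 0, so no factor of (z - 1) cancels.
Near z = 1 we can therefore write f(z) = g(z)/(z - 1)^2 with g analytic at 1 and g(1) ≠ 0 (g is the numerator divided by the remaining denominator factors).

Hence z = 1 is a pole of order 2.

Final answer: 2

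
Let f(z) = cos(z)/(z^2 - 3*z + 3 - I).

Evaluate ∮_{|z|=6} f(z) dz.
By the residue theorem, ∮_C f(z) dz = 2πi · (sum of the residues of f at the poles inside |z| = 6).

The denominator factors as (z - 1 + I)*(z - 2 - I), so the singularities of f are simple poles at z = 1 - I, z = 2 + I.
  |1 - I|² = 2 < 36 = 6², so this pole is inside the contour.
  |2 + I|² = 5 < 36 = 6², so this pole is inside the contour.

With P(z) = cos(z) and Q(z) = z^2 - 3*z + 3 - I, each pole is simple, so Res(f, z₀) = P(z₀)/Q'(z₀) with Q'(z) = 2*z - 3.
  Res(f, 1 - I) = P(1 - I)/Q'(1 - I) = (cos(1 - I))/(-1 - 2*I) = (-1/5 + 2*I/5)*cos(1 - I)
  Res(f, 2 + I) = P(2 + I)/Q'(2 + I) = (cos(2 + I))/(1 + 2*I) = (1/5 - 2*I/5)*cos(2 + I)

Sum of residues inside C: (1/5 - 2*I/5)*cos(2 + I) + (-1/5 + 2*I/5)*cos(1 - I)
∮_C f(z) dz = 2πi · ((1/5 - 2*I/5)*cos(2 + I) + (-1/5 + 2*I/5)*cos(1 - I)) = pi*(-4/5 - 2*I/5)*cos(1 - I) + pi*(4/5 + 2*I/5)*cos(2 + I)

Final answer: pi*(-4/5 - 2*I/5)*cos(1 - I) + pi*(4/5 + 2*I/5)*cos(2 + I)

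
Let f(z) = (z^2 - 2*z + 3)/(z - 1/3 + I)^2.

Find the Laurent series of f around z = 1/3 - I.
Put w = z - (1/3 - I), i.e. z = w + 1/3 - I. The denominator is w^2, so it suffices to rewrite the numerator in powers of w.

P(z) = z^2 - 2*z + 3
P(w + 1/3 - I) = 13/9 + 4*I/3 + (-4/3 - 2*I)*w + w^2

Dividing each term by w^2:
  f = (13/9 + 4*I/3)/w^2 + (-4/3 - 2*I)/w + 1

Substituting back w = z - 1/3 + I:
  f(z) = (13/9 + 4*I/3)/(z - 1/3 + I)^2 + (-4/3 - 2*I)/(z - 1/3 + I) + 1

The series is finite because the numerator is a polynomial; the negative powers form the principal part, and the coefficient of 1/(z - 1/3 + I) gives Res(f, 1/3 - I) = -4/3 - 2*I.

Final answer: (13/9 + 4*I/3)/(z - 1/3 + I)^2 + (-4/3 - 2*I)/(z - 1/3 + I) + 1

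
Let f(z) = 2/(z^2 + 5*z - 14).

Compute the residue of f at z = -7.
Write f(z) = P(z)/Q(z) with P(z) = 2 and Q(z) = z^2 + 5*z - 14.
The denominator factors as Q(z) = (z + 7)*(z - 2), so z = -7 is a simple zero of Q and P is analytic there; z = -7 is therefore a simple pole and
  Res(f, z₀) = P(z₀)/Q'(z₀).

Q'(z) = 2*z + 5, so Q'(-7) = -9.
P(-7) = 2.

Res(f, -7) = (2)/(-9) = -2/9

Final answer: -2/9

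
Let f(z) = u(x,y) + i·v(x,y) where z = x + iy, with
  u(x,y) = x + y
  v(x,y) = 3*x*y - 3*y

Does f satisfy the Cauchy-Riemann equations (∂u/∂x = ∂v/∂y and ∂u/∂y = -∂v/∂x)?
∂u/∂x = 1
∂v/∂y = 3*x - 3
∂u/∂y = 1
∂v/∂x = 3*y
∂u/∂x ≠ ∂v/∂y and ∂u/∂y ≠ -∂v/∂x; the Cauchy-Riemann equations are not satisfied, so f is not analytic.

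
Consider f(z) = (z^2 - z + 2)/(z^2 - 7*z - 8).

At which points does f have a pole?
The singularities of f are the zeros of the denominator. Factoring,
  z^2 - 7*z - 8 = (z - 8)*(z + 1)
so the candidates are z = 8, z = -1.

Check the numerator P(z) = z^2 - z + 2 at each one:
  P(8) = 58 ≠ 0, so z = 8 is a (simple) pole.
  P(-1) = 4 ≠ 0, so z = -1 is a (simple) pole.

Poles of f: {-1, 8}

Final answer: {-1, 8}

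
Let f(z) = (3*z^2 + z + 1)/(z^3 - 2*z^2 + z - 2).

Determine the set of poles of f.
The singularities of f are the zeros of the denominator. Factoring,
  z^3 - 2*z^2 + z - 2 = (z + I)*(z - I)*(z - 2)
so the candidates are z = -I, z = I, z = 2.

Check the numerator P(z) = 3*z^2 + z + 1 at each one:
  P(-I) = -2 - I ≠ 0, so z = -I is a (simple) pole.
  P(I) = -2 + I ≠ 0, so z = I is a (simple) pole.
  P(2) = 15 ≠ 0, so z = 2 is a (simple) pole.

Poles of f: {-I, I, 2}

Final answer: {-I, I, 2}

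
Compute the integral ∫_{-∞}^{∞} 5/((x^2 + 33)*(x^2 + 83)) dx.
Let f(z) = 5/((z^2 + 33)*(z^2 + 83)). The denominator has no real zeros and deg Q - deg P = 4 ≥ 2, so the integral of f over the upper semicircle |z| = R tends to 0 as R → ∞. Closing the contour in the upper half-plane,
  ∫_{-∞}^{∞} f(x) dx = 2πi · Σ Res(f, z_k)  over the poles with Im z_k > 0.

Zeros of the denominator: z^2 + 33 = 0 gives z = ±sqrt(33)*I; z^2 + 83 = 0 gives z = ±sqrt(83)*I.
Upper half-plane: z = sqrt(33)*I, z = sqrt(83)*I (simple).

Each pole is a simple zero of Q(z) = z^4 + 116*z^2 + 2739, so Res(f, z₀) = P(z₀)/Q'(z₀) with P(z) = 5, Q'(z) = 4*z^3 + 232*z:
  Res(f, sqrt(33)*I) = (5)/(100*sqrt(33)*I) = -sqrt(33)*I/660
  Res(f, sqrt(83)*I) = (5)/(-100*sqrt(83)*I) = sqrt(83)*I/1660

Sum of residues: I*(-sqrt(33)/660 + sqrt(83)/1660)
∫_{-∞}^{∞} f(x) dx = 2πi · (I*(-sqrt(33)/660 + sqrt(83)/1660)) = pi*(-33*sqrt(83) + 83*sqrt(33))/27390

Final answer: pi*(-33*sqrt(83) + 83*sqrt(33))/27390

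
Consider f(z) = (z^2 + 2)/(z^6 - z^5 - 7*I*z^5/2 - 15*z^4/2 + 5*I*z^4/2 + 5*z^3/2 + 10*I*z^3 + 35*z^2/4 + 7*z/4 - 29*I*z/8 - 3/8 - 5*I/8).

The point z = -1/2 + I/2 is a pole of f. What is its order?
Factor the denominator:
  z^6 - z^5 - 7*I*z^5/2 - 15*z^4/2 + 5*I*z^4/2 + 5*z^3/2 + 10*I*z^3 + 35*z^2/4 + 7*z/4 - 29*I*z/8 - 3/8 - 5*I/8 = (z + 1/2 - I/2)^4*(z - 2 - I/2)*(z - 1 - I)

The numerator P(z) = z^2 + 2 has P(-1/2 + I/2) = 2 - I/2 ≠ 0, so no factor of (z + 1/2 - I/2) cancels.
Near z = -1/2 + I/2 we can therefore write f(z) = g(z)/(z + 1/2 - I/2)^4 with g analytic at -1/2 + I/2 and g(-1/2 + I/2) ≠ 0 (g is the numerator divided by the remaining denominator factors).

Hence z = -1/2 + I/2 is a pole of order 4.

Final answer: 4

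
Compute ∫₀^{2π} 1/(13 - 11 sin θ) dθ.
sqrt(3)*pi/6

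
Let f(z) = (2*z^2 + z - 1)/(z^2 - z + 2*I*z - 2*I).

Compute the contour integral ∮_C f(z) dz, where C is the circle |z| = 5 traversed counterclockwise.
By the residue theorem, ∮_C f(z) dz = 2πi · (sum of the residues of f at the poles inside |z| = 5).

The denominator factors as (z - 1)*(z + 2*I), so the singularities of f are simple poles at z = 1, z = -2*I.
  |1|² = 1 < 25 = 5², so this pole is inside the contour.
  |-2*I|² = 4 < 25 = 5², so this pole is inside the contour.

With P(z) = 2*z^2 + z - 1 and Q(z) = z^2 - z + 2*I*z - 2*I, each pole is simple, so Res(f, z₀) = P(z₀)/Q'(z₀) with Q'(z) = 2*z - 1 + 2*I.
  Res(f, 1) = P(1)/Q'(1) = (2)/(1 + 2*I) = 2/5 - 4*I/5
  Res(f, -2*I) = P(-2*I)/Q'(-2*I) = (-9 - 2*I)/(-1 - 2*I) = 13/5 - 16*I/5

Sum of residues inside C: 3 - 4*I
∮_C f(z) dz = 2πi · (3 - 4*I) = pi*(8 + 6*I)

Final answer: pi*(8 + 6*I)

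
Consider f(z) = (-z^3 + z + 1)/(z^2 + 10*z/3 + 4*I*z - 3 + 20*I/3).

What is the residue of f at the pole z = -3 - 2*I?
33/8 - 33*I/2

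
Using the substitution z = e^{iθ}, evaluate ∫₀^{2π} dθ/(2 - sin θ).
Call the integral J. The integrand is 2π-periodic and we integrate over a full period, so shifting θ does not change the value (θ → θ + π/2 turns sin θ into cos θ; θ → θ + π flips the sign of the trig term). Hence
  J = ∫₀^{2π} dθ/(2 + cos θ).
Put z = e^{iθ}: then cos θ = (z + 1/z)/2, dθ = dz/(iz), and z runs once counterclockwise around |z| = 1:
  J = ∮_{|z|=1} 1/(2 + (z + 1/z)/2) · dz/(iz) = (2/i) ∮_{|z|=1} dz/(z^2 + 4*z + 1).
The roots of z^2 + 4*z + 1 are z = (-2 ± sqrt(2^2 - 1^2)), with sqrt(3) = sqrt(3); their product is 1, so only z₊ = -2 + sqrt(3) lies inside the unit circle (z₋ = -2 - sqrt(3) lies outside).
z₊ is a simple zero of q(z) = z^2 + 4*z + 1, so Res(1/q, z₊) = 1/q'(z₊) with q'(z) = 2*z + 4; and q'(z₊) = (z₊ - z₋) = 2*sqrt(3).
Therefore J = (2/i) · 2πi · 1/(2*sqrt(3)) = 2*pi/(sqrt(3)) = 2*sqrt(3)*pi/3

Final answer: 2*sqrt(3)*pi/3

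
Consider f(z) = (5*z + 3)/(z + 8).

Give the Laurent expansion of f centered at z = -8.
Put w = z - (-8), i.e. z = w - 8. The denominator is w, so it suffices to rewrite the numerator in powers of w.

P(z) = 5*z + 3
P(w - 8) = -37 + 5*w

Dividing each term by w:
  f = -37/w + 5

Substituting back w = z + 8:
  f(z) = -37/(z + 8) + 5

The series is finite because the numerator is a polynomial; the negative powers form the principal part, and the coefficient of 1/(z + 8) gives Res(f, -8) = -37.

Final answer: -37/(z + 8) + 5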